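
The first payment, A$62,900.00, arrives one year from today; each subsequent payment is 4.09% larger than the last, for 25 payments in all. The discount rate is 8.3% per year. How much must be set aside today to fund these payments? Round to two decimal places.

A$939,586.28

Periodic rate r = 0.083 per year.
Growing ordinary annuity: PV = PMT₁ × [1 − ((1+g)/(1+r))^n] / (r − g) = 62,900 × [1 − ((1+0.0409)/(1+r))^25] / (r − 0.0409) = A$939,586.28.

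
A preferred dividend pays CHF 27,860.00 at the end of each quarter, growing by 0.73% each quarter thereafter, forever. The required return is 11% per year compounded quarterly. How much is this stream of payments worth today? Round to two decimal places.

Periodic rate r = 0.11/4 per quarter.
Growing perpetuity (Gordon): PV = PMT₁ / (r − g) = 27,860 / (r − 0.0073) = CHF 1,379,207.92.

CHF 1,379,207.92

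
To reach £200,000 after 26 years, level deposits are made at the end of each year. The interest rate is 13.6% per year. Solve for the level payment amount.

£1,025.18

Level ordinary annuity; solve FV = PMT × [((1+r)^n − 1)/r] for PMT.
Periodic rate r = 0.136 per year.
With n = 26: PMT = 200,000 / ([((1+r)^n − 1)/r]) = £1,025.18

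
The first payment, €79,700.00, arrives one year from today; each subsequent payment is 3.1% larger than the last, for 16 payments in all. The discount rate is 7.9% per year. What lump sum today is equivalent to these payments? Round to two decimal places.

€858,715.32

Periodic rate r = 0.079 per year.
Growing ordinary annuity: PV = PMT₁ × [1 − ((1+g)/(1+r))^n] / (r − g) = 79,700 × [1 − ((1+0.031)/(1+r))^16] / (r − 0.031) = €858,715.32.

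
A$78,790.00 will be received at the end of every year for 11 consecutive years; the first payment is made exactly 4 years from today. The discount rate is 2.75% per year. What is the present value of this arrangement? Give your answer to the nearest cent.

Ordinary annuity of 11 payments, first payment at period 4.
Periodic rate r = 0.0275 per year.
The ordinary-annuity PV formula values the stream one period before the first payment (period 3); discount that back 3 periods:
PV₀ = 78,790 × [1 − (1+r)^−11] / r × (1+r)^−3 = A$681,434.70

A$681,434.70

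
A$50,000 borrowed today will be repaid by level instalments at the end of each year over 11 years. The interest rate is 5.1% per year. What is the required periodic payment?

A$6,051.10

Level ordinary annuity; solve PV = PMT × [(1 − (1+r)^−n)/r] for PMT.
Periodic rate r = 0.051 per year.
With n = 11: PMT = 50,000 / ([(1 − (1+r)^−n)/r]) = A$6,051.10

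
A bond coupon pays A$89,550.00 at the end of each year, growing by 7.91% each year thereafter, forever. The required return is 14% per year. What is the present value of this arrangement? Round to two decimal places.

A$1,470,443.35

Periodic rate r = 0.14 per year.
Growing perpetuity (Gordon): PV = PMT₁ / (r − g) = 89,550 / (r − 0.0791) = A$1,470,443.35.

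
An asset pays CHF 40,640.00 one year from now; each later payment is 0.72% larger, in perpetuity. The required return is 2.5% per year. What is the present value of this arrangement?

Periodic rate r = 0.025 per year.
Growing perpetuity (Gordon): PV = PMT₁ / (r − g) = 40,640 / (r − 0.0072) = CHF 2,283,146.07.

CHF 2,283,146.07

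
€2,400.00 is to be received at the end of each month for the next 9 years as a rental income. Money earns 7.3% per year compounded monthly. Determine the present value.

€189,591.97

This is an ordinary annuity: 108 payments of €2,400.00 at the end of each month.
Periodic rate r = 0.073/12 per month; n is counted in months.
PV = PMT × [(1 − (1+r)^−n)/r] = 2,400 × [1 − (1+r)^−108] / r = €189,591.97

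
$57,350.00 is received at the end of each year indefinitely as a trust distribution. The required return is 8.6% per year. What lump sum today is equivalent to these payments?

$666,860.47

Periodic rate r = 0.086 per year.
Level perpetuity: PV = PMT / r = 57,350 / (0.086) = $666,860.47.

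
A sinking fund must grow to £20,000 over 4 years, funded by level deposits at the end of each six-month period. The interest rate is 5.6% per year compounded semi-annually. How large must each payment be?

Level ordinary annuity; solve FV = PMT × [((1+r)^n − 1)/r] for PMT.
Periodic rate r = 0.056/2 per half-year; n is counted in half-years.
With n = 8: PMT = 20,000 / ([((1+r)^n − 1)/r]) = £2,265.14

£2,265.14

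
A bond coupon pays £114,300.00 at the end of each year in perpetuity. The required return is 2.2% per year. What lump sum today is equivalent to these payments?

£5,195,454.55

Periodic rate r = 0.022 per year.
Level perpetuity: PV = PMT / r = 114,300 / (0.022) = £5,195,454.55.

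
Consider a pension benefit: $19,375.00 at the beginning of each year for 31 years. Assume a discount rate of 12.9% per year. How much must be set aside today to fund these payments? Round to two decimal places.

This is an annuity due: 31 payments of $19,375.00 at the beginning of each year.
Periodic rate r = 0.129 per year.
PV = PMT × [(1 − (1+r)^−n)/r] × (1+r) = 19,375 × [1 − (1+r)^−31] / r × (1+r) = $165,625.74

$165,625.74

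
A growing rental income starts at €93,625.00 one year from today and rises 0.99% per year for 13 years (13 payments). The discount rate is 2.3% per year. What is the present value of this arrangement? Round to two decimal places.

Periodic rate r = 0.023 per year.
Growing ordinary annuity: PV = PMT₁ × [1 − ((1+g)/(1+r))^n] / (r − g) = 93,625 × [1 − ((1+0.0099)/(1+r))^13] / (r − 0.0099) = €1,102,505.67.

€1,102,505.67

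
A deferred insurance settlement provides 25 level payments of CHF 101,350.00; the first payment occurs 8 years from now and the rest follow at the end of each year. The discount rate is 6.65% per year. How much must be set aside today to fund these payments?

Ordinary annuity of 25 payments, first payment at period 8.
Periodic rate r = 0.0665 per year.
The ordinary-annuity PV formula values the stream one period before the first payment (period 7); discount that back 7 periods:
PV₀ = 101,350 × [1 − (1+r)^−25] / r × (1+r)^−7 = CHF 776,924.73

CHF 776,924.73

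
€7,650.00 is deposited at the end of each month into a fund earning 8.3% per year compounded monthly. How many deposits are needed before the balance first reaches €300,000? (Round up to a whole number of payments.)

35 payments

Periodic rate r = 0.083/12 per month; n is counted in months.
Ordinary annuity FV: 300,000 = 7,650 × [((1+r)^n − 1)/r].
(1+r)^n = 1 + 300,000 × r / 7,650, so n = ln(1 + 300,000·r/7,650) / ln(1+r) = 34.82.
Round up to a whole number of payments: n = 35.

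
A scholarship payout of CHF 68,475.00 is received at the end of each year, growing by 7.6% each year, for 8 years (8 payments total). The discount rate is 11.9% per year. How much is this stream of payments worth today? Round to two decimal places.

Periodic rate r = 0.119 per year.
Growing ordinary annuity: PV = PMT₁ × [1 − ((1+g)/(1+r))^n] / (r − g) = 68,475 × [1 − ((1+0.076)/(1+r))^8] / (r − 0.076) = CHF 428,527.40.

CHF 428,527.40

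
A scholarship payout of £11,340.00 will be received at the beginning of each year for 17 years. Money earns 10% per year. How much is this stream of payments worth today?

This is an annuity due: 17 payments of £11,340.00 at the beginning of each year.
Periodic rate r = 0.1 per year.
PV = PMT × [(1 − (1+r)^−n)/r] × (1+r) = 11,340 × [1 − (1+r)^−17] / r × (1+r) = £100,060.86

£100,060.86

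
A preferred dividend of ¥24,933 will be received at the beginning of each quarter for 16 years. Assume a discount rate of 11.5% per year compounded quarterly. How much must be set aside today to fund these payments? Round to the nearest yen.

This is an annuity due: 64 payments of ¥24,933 at the beginning of each quarter.
Periodic rate r = 0.115/4 per quarter; n is counted in quarters.
PV = PMT × [(1 − (1+r)^−n)/r] × (1+r) = 24,933 × [1 − (1+r)^−64] / r × (1+r) = ¥746,750

¥746,750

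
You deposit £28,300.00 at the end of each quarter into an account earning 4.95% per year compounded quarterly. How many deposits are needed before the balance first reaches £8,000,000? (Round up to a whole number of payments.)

Periodic rate r = 0.0495/4 per quarter; n is counted in quarters.
Ordinary annuity FV: 8,000,000 = 28,300 × [((1+r)^n − 1)/r].
(1+r)^n = 1 + 8,000,000 × r / 28,300, so n = ln(1 + 8,000,000·r/28,300) / ln(1+r) = 122.26.
Round up to a whole number of payments: n = 123.

123 payments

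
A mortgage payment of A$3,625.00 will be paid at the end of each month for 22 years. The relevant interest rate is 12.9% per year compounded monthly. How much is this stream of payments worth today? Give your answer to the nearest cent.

This is an ordinary annuity: 264 payments of A$3,625.00 at the end of each month.
Periodic rate r = 0.129/12 per month; n is counted in months.
PV = PMT × [(1 − (1+r)^−n)/r] = 3,625 × [1 − (1+r)^−264] / r = A$317,166.91

A$317,166.91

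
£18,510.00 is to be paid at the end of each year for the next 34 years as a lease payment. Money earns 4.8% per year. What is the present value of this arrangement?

This is an ordinary annuity: 34 payments of £18,510.00 at the end of each year.
Periodic rate r = 0.048 per year.
PV = PMT × [(1 − (1+r)^−n)/r] = 18,510 × [1 − (1+r)^−34] / r = £307,303.40

£307,303.40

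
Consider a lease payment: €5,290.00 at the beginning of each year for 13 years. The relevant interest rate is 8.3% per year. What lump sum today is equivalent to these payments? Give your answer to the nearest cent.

€44,543.55

This is an annuity due: 13 payments of €5,290.00 at the beginning of each year.
Periodic rate r = 0.083 per year.
PV = PMT × [(1 − (1+r)^−n)/r] × (1+r) = 5,290 × [1 − (1+r)^−13] / r × (1+r) = €44,543.55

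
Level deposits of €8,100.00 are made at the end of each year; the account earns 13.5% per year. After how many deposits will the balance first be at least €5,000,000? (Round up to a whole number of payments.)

Periodic rate r = 0.135 per year.
Ordinary annuity FV: 5,000,000 = 8,100 × [((1+r)^n − 1)/r].
(1+r)^n = 1 + 5,000,000 × r / 8,100, so n = ln(1 + 5,000,000·r/8,100) / ln(1+r) = 35.02.
Round up to a whole number of payments: n = 36.

36 payments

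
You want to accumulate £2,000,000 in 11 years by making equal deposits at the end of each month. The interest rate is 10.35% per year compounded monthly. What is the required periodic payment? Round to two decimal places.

£8,187.47

Level ordinary annuity; solve FV = PMT × [((1+r)^n − 1)/r] for PMT.
Periodic rate r = 0.1035/12 per month; n is counted in months.
With n = 132: PMT = 2,000,000 / ([((1+r)^n − 1)/r]) = £8,187.47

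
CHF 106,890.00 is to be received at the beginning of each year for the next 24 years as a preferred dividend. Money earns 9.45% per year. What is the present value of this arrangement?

CHF 1,096,244.72

This is an annuity due: 24 payments of CHF 106,890.00 at the beginning of each year.
Periodic rate r = 0.0945 per year.
PV = PMT × [(1 − (1+r)^−n)/r] × (1+r) = 106,890 × [1 − (1+r)^−24] / r × (1+r) = CHF 1,096,244.72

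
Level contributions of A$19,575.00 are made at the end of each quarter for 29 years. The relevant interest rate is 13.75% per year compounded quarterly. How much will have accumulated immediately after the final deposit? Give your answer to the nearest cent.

A$28,145,547.84

This is an ordinary annuity: 116 deposits of A$19,575.00 at the end of each quarter.
Periodic rate r = 0.1375/4 per quarter; n is counted in quarters.
FV = PMT × [((1+r)^n − 1)/r] = 19,575 × [(1+r)^116 − 1] / r = A$28,145,547.84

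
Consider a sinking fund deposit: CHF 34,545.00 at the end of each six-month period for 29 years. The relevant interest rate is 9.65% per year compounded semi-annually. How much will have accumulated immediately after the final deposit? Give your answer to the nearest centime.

CHF 10,295,640.81

This is an ordinary annuity: 58 deposits of CHF 34,545.00 at the end of each six-month period.
Periodic rate r = 0.0965/2 per half-year; n is counted in half-years.
FV = PMT × [((1+r)^n − 1)/r] = 34,545 × [(1+r)^58 − 1] / r = CHF 10,295,640.81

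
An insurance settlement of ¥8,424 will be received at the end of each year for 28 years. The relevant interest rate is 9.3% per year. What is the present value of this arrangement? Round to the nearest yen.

¥83,070

This is an ordinary annuity: 28 payments of ¥8,424 at the end of each year.
Periodic rate r = 0.093 per year.
PV = PMT × [(1 − (1+r)^−n)/r] = 8,424 × [1 − (1+r)^−28] / r = ¥83,070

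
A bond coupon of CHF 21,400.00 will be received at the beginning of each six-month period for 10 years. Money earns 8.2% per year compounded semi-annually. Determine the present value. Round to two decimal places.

This is an annuity due: 20 payments of CHF 21,400.00 at the beginning of each six-month period.
Periodic rate r = 0.082/2 per half-year; n is counted in half-years.
PV = PMT × [(1 − (1+r)^−n)/r] × (1+r) = 21,400 × [1 − (1+r)^−20] / r × (1+r) = CHF 300,093.82

CHF 300,093.82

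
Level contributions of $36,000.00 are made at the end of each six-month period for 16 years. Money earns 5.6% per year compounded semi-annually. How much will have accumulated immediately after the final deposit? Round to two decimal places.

This is an ordinary annuity: 32 deposits of $36,000.00 at the end of each six-month period.
Periodic rate r = 0.056/2 per half-year; n is counted in half-years.
FV = PMT × [((1+r)^n − 1)/r] = 36,000 × [(1+r)^32 − 1] / r = $1,825,458.55

$1,825,458.55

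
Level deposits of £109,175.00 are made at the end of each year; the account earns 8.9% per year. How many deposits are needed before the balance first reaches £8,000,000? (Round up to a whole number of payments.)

24 payments

Periodic rate r = 0.089 per year.
Ordinary annuity FV: 8,000,000 = 109,175 × [((1+r)^n − 1)/r].
(1+r)^n = 1 + 8,000,000 × r / 109,175, so n = ln(1 + 8,000,000·r/109,175) / ln(1+r) = 23.67.
Round up to a whole number of payments: n = 24.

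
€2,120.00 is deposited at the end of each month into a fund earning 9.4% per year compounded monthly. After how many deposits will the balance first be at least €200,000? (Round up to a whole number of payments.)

Periodic rate r = 0.094/12 per month; n is counted in months.
Ordinary annuity FV: 200,000 = 2,120 × [((1+r)^n − 1)/r].
(1+r)^n = 1 + 200,000 × r / 2,120, so n = ln(1 + 200,000·r/2,120) / ln(1+r) = 70.91.
Round up to a whole number of payments: n = 71.

71 payments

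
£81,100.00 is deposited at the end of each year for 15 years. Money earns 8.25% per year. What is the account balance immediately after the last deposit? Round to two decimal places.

This is an ordinary annuity: 15 deposits of £81,100.00 at the end of each year.
Periodic rate r = 0.0825 per year.
FV = PMT × [((1+r)^n − 1)/r] = 81,100 × [(1+r)^15 − 1] / r = £2,245,355.89

£2,245,355.89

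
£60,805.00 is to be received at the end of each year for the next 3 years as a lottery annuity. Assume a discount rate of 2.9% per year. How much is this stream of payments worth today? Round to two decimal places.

£172,324.92

This is an ordinary annuity: 3 payments of £60,805.00 at the end of each year.
Periodic rate r = 0.029 per year.
PV = PMT × [(1 − (1+r)^−n)/r] = 60,805 × [1 − (1+r)^−3] / r = £172,324.92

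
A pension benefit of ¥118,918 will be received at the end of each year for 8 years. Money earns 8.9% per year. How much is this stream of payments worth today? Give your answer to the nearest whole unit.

This is an ordinary annuity: 8 payments of ¥118,918 at the end of each year.
Periodic rate r = 0.089 per year.
PV = PMT × [(1 − (1+r)^−n)/r] = 118,918 × [1 − (1+r)^−8] / r = ¥660,643

¥660,643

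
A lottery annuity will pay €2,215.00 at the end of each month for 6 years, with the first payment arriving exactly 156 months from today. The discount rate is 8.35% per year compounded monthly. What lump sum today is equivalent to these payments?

Ordinary annuity of 72 payments, first payment at period 156.
Periodic rate r = 0.0835/12 per month; n is counted in months.
The ordinary-annuity PV formula values the stream one period before the first payment (period 155); discount that back 155 periods:
PV₀ = 2,215 × [1 − (1+r)^−72] / r × (1+r)^−155 = €42,707.52

€42,707.52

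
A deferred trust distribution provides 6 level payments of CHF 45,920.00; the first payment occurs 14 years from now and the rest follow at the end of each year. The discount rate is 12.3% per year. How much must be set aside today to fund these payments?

CHF 41,435.72

Ordinary annuity of 6 payments, first payment at period 14.
Periodic rate r = 0.123 per year.
The ordinary-annuity PV formula values the stream one period before the first payment (period 13); discount that back 13 periods:
PV₀ = 45,920 × [1 − (1+r)^−6] / r × (1+r)^−13 = CHF 41,435.72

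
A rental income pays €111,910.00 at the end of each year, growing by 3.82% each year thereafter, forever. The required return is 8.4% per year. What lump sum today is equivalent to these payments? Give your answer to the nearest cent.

€2,443,449.78

Periodic rate r = 0.084 per year.
Growing perpetuity (Gordon): PV = PMT₁ / (r − g) = 111,910 / (r − 0.0382) = €2,443,449.78.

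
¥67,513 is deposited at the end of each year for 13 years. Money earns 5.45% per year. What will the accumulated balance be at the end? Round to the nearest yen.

This is an ordinary annuity: 13 deposits of ¥67,513 at the end of each year.
Periodic rate r = 0.0545 per year.
FV = PMT × [((1+r)^n − 1)/r] = 67,513 × [(1+r)^13 − 1] / r = ¥1,230,658

¥1,230,658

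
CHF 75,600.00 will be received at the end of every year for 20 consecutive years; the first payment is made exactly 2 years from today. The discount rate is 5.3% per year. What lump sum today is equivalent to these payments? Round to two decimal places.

CHF 872,394.77

Ordinary annuity of 20 payments, first payment at period 2.
Periodic rate r = 0.053 per year.
The ordinary-annuity PV formula values the stream one period before the first payment (period 1); discount that back 1 periods:
PV₀ = 75,600 × [1 − (1+r)^−20] / r × (1+r)^−1 = CHF 872,394.77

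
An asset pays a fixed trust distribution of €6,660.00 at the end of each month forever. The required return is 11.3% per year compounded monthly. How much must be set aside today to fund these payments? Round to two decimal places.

€707,256.64

Periodic rate r = 0.113/12 per month.
Level perpetuity: PV = PMT / r = 6,660 / (0.113/12) = €707,256.64.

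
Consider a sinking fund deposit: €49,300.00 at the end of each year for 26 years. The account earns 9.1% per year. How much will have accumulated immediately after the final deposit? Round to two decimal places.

This is an ordinary annuity: 26 deposits of €49,300.00 at the end of each year.
Periodic rate r = 0.091 per year.
FV = PMT × [((1+r)^n − 1)/r] = 49,300 × [(1+r)^26 − 1] / r = €4,673,178.47

€4,673,178.47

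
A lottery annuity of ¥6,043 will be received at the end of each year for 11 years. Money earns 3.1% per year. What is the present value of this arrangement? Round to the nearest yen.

This is an ordinary annuity: 11 payments of ¥6,043 at the end of each year.
Periodic rate r = 0.031 per year.
PV = PMT × [(1 − (1+r)^−n)/r] = 6,043 × [1 − (1+r)^−11] / r = ¥55,605

¥55,605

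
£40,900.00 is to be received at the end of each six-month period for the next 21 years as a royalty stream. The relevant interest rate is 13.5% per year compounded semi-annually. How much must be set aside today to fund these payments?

£566,934.56

This is an ordinary annuity: 42 payments of £40,900.00 at the end of each six-month period.
Periodic rate r = 0.135/2 per half-year; n is counted in half-years.
PV = PMT × [(1 − (1+r)^−n)/r] = 40,900 × [1 − (1+r)^−42] / r = £566,934.56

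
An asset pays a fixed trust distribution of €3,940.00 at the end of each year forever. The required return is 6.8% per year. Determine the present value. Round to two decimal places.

Periodic rate r = 0.068 per year.
Level perpetuity: PV = PMT / r = 3,940 / (0.068) = €57,941.18.

€57,941.18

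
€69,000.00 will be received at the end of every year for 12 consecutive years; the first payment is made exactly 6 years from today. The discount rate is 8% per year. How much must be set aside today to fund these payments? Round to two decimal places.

Ordinary annuity of 12 payments, first payment at period 6.
Periodic rate r = 0.08 per year.
The ordinary-annuity PV formula values the stream one period before the first payment (period 5); discount that back 5 periods:
PV₀ = 69,000 × [1 − (1+r)^−12] / r × (1+r)^−5 = €353,896.04

€353,896.04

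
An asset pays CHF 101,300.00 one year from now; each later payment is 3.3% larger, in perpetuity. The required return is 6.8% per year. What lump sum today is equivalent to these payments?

CHF 2,894,285.71

Periodic rate r = 0.068 per year.
Growing perpetuity (Gordon): PV = PMT₁ / (r − g) = 101,300 / (r − 0.033) = CHF 2,894,285.71.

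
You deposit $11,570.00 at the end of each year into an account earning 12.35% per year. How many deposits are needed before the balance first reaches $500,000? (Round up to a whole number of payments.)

16 payments

Periodic rate r = 0.1235 per year.
Ordinary annuity FV: 500,000 = 11,570 × [((1+r)^n − 1)/r].
(1+r)^n = 1 + 500,000 × r / 11,570, so n = ln(1 + 500,000·r/11,570) / ln(1+r) = 15.86.
Round up to a whole number of payments: n = 16.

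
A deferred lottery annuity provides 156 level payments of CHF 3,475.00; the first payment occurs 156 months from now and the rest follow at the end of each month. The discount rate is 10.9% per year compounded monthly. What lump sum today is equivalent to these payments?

CHF 71,210.41

Ordinary annuity of 156 payments, first payment at period 156.
Periodic rate r = 0.109/12 per month; n is counted in months.
The ordinary-annuity PV formula values the stream one period before the first payment (period 155); discount that back 155 periods:
PV₀ = 3,475 × [1 − (1+r)^−156] / r × (1+r)^−155 = CHF 71,210.41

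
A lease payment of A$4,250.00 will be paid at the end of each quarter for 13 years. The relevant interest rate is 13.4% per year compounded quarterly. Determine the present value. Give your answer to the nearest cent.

A$103,999.20

This is an ordinary annuity: 52 payments of A$4,250.00 at the end of each quarter.
Periodic rate r = 0.134/4 per quarter; n is counted in quarters.
PV = PMT × [(1 − (1+r)^−n)/r] = 4,250 × [1 − (1+r)^−52] / r = A$103,999.20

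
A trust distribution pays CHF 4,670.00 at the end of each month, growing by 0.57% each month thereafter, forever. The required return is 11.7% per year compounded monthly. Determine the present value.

Periodic rate r = 0.117/12 per month.
Growing perpetuity (Gordon): PV = PMT₁ / (r − g) = 4,670 / (r − 0.0057) = CHF 1,153,086.42.

CHF 1,153,086.42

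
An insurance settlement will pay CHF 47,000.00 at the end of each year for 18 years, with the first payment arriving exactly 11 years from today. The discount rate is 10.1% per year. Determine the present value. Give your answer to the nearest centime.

Ordinary annuity of 18 payments, first payment at period 11.
Periodic rate r = 0.101 per year.
The ordinary-annuity PV formula values the stream one period before the first payment (period 10); discount that back 10 periods:
PV₀ = 47,000 × [1 − (1+r)^−18] / r × (1+r)^−10 = CHF 146,330.32

CHF 146,330.32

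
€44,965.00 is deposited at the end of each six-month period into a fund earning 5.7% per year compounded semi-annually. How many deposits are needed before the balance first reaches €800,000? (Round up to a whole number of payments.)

Periodic rate r = 0.057/2 per half-year; n is counted in half-years.
Ordinary annuity FV: 800,000 = 44,965 × [((1+r)^n − 1)/r].
(1+r)^n = 1 + 800,000 × r / 44,965, so n = ln(1 + 800,000·r/44,965) / ln(1+r) = 14.60.
Round up to a whole number of payments: n = 15.

15 payments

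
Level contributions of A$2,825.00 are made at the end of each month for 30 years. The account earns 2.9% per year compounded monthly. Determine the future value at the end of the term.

A$1,618,324.00

This is an ordinary annuity: 360 deposits of A$2,825.00 at the end of each month.
Periodic rate r = 0.029/12 per month; n is counted in months.
FV = PMT × [((1+r)^n − 1)/r] = 2,825 × [(1+r)^360 − 1] / r = A$1,618,324.00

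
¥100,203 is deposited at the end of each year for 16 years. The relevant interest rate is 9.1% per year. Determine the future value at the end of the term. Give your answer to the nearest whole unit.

This is an ordinary annuity: 16 deposits of ¥100,203 at the end of each year.
Periodic rate r = 0.091 per year.
FV = PMT × [((1+r)^n − 1)/r] = 100,203 × [(1+r)^16 − 1] / r = ¥3,335,316

¥3,335,316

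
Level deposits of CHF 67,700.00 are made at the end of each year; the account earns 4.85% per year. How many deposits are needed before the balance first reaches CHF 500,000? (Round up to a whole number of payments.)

7 payments

Periodic rate r = 0.0485 per year.
Ordinary annuity FV: 500,000 = 67,700 × [((1+r)^n − 1)/r].
(1+r)^n = 1 + 500,000 × r / 67,700, so n = ln(1 + 500,000·r/67,700) / ln(1+r) = 6.46.
Round up to a whole number of payments: n = 7.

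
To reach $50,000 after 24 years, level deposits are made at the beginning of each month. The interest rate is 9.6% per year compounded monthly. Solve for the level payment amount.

Level annuity due; solve FV = PMT × [((1+r)^n − 1)/r] × (1+r) for PMT.
Periodic rate r = 0.096/12 per month; n is counted in months.
With n = 288: PMT = 50,000 / ([((1+r)^n − 1)/r] × (1+r)) = $44.47

$44.47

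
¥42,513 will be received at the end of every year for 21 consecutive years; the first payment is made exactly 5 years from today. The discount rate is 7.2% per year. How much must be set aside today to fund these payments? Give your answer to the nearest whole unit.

Ordinary annuity of 21 payments, first payment at period 5.
Periodic rate r = 0.072 per year.
The ordinary-annuity PV formula values the stream one period before the first payment (period 4); discount that back 4 periods:
PV₀ = 42,513 × [1 − (1+r)^−21] / r × (1+r)^−4 = ¥343,276

¥343,276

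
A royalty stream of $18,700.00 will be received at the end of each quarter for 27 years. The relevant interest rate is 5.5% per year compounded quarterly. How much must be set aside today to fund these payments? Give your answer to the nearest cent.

$1,048,824.61

This is an ordinary annuity: 108 payments of $18,700.00 at the end of each quarter.
Periodic rate r = 0.055/4 per quarter; n is counted in quarters.
PV = PMT × [(1 − (1+r)^−n)/r] = 18,700 × [1 − (1+r)^−108] / r = $1,048,824.61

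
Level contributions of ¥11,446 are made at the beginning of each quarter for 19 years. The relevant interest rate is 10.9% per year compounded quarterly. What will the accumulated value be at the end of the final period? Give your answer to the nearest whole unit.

¥2,897,801

This is an annuity due: 76 deposits of ¥11,446 at the beginning of each quarter.
Periodic rate r = 0.109/4 per quarter; n is counted in quarters.
FV = PMT × [((1+r)^n − 1)/r] × (1+r) = 11,446 × [(1+r)^76 − 1] / r × (1+r) = ¥2,897,801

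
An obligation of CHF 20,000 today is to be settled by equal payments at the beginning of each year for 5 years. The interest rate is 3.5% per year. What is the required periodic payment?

CHF 4,279.83

Level annuity due; solve PV = PMT × [(1 − (1+r)^−n)/r] × (1+r) for PMT.
Periodic rate r = 0.035 per year.
With n = 5: PMT = 20,000 / ([(1 − (1+r)^−n)/r] × (1+r)) = CHF 4,279.83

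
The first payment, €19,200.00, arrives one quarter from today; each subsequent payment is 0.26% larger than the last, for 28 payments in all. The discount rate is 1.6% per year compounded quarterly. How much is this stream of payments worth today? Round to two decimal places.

Periodic rate r = 0.016/4 per quarter; n is counted in quarters.
Growing ordinary annuity: PV = PMT₁ × [1 − ((1+g)/(1+r))^n] / (r − g) = 19,200 × [1 − ((1+0.0026)/(1+r))^28] / (r − 0.0026) = €525,499.09.

€525,499.09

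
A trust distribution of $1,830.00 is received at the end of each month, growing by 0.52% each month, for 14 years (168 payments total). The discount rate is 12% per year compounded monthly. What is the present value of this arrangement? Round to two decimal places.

$209,997.99

Periodic rate r = 0.12/12 per month; n is counted in months.
Growing ordinary annuity: PV = PMT₁ × [1 − ((1+g)/(1+r))^n] / (r − g) = 1,830 × [1 − ((1+0.0052)/(1+r))^168] / (r − 0.0052) = $209,997.99.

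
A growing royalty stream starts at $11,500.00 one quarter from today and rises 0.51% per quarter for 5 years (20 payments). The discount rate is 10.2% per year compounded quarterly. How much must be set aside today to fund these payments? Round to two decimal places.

$186,553.15

Periodic rate r = 0.102/4 per quarter; n is counted in quarters.
Growing ordinary annuity: PV = PMT₁ × [1 − ((1+g)/(1+r))^n] / (r − g) = 11,500 × [1 − ((1+0.0051)/(1+r))^20] / (r − 0.0051) = $186,553.15.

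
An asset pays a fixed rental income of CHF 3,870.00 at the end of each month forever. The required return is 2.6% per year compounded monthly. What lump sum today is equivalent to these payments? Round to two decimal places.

CHF 1,786,153.85

Periodic rate r = 0.026/12 per month.
Level perpetuity: PV = PMT / r = 3,870 / (0.026/12) = CHF 1,786,153.85.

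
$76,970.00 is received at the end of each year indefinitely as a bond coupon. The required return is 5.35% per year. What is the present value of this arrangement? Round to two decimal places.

Periodic rate r = 0.0535 per year.
Level perpetuity: PV = PMT / r = 76,970 / (0.0535) = $1,438,691.59.

$1,438,691.59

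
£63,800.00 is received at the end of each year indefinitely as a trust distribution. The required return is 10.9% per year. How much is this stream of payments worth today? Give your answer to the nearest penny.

Periodic rate r = 0.109 per year.
Level perpetuity: PV = PMT / r = 63,800 / (0.109) = £585,321.10.

£585,321.10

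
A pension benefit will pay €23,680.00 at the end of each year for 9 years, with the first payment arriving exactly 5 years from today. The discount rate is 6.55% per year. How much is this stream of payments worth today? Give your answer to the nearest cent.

€122,026.51

Ordinary annuity of 9 payments, first payment at period 5.
Periodic rate r = 0.0655 per year.
The ordinary-annuity PV formula values the stream one period before the first payment (period 4); discount that back 4 periods:
PV₀ = 23,680 × [1 − (1+r)^−9] / r × (1+r)^−4 = €122,026.51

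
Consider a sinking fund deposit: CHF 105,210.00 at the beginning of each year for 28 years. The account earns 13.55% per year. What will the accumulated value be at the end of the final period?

CHF 30,060,073.22

This is an annuity due: 28 deposits of CHF 105,210.00 at the beginning of each year.
Periodic rate r = 0.1355 per year.
FV = PMT × [((1+r)^n − 1)/r] × (1+r) = 105,210 × [(1+r)^28 − 1] / r × (1+r) = CHF 30,060,073.22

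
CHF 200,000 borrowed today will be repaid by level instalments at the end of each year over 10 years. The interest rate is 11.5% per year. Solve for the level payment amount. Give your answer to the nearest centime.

CHF 34,675.44

Level ordinary annuity; solve PV = PMT × [(1 − (1+r)^−n)/r] for PMT.
Periodic rate r = 0.115 per year.
With n = 10: PMT = 200,000 / ([(1 − (1+r)^−n)/r]) = CHF 34,675.44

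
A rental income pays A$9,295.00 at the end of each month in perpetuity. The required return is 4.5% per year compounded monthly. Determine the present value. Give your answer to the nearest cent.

A$2,478,666.67

Periodic rate r = 0.045/12 per month.
Level perpetuity: PV = PMT / r = 9,295 / (0.045/12) = A$2,478,666.67.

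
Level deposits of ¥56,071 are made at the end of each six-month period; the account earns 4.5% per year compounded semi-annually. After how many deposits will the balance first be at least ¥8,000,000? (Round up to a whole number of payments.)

65 payments

Periodic rate r = 0.045/2 per half-year; n is counted in half-years.
Ordinary annuity FV: 8,000,000 = 56,071 × [((1+r)^n − 1)/r].
(1+r)^n = 1 + 8,000,000 × r / 56,071, so n = ln(1 + 8,000,000·r/56,071) / ln(1+r) = 64.61.
Round up to a whole number of payments: n = 65.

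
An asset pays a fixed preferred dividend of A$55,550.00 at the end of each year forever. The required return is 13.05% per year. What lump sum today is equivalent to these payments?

Periodic rate r = 0.1305 per year.
Level perpetuity: PV = PMT / r = 55,550 / (0.1305) = A$425,670.50.

A$425,670.50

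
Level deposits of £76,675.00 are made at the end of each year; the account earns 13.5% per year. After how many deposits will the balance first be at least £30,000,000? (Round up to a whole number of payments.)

Periodic rate r = 0.135 per year.
Ordinary annuity FV: 30,000,000 = 76,675 × [((1+r)^n − 1)/r].
(1+r)^n = 1 + 30,000,000 × r / 76,675, so n = ln(1 + 30,000,000·r/76,675) / ln(1+r) = 31.47.
Round up to a whole number of payments: n = 32.

32 payments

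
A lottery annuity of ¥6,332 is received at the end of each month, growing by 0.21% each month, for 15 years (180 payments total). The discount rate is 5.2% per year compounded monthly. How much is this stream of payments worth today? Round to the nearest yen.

Periodic rate r = 0.052/12 per month; n is counted in months.
Growing ordinary annuity: PV = PMT₁ × [1 − ((1+g)/(1+r))^n] / (r − g) = 6,332 × [1 − ((1+0.0021)/(1+r))^180] / (r − 0.0021) = ¥936,068.

¥936,068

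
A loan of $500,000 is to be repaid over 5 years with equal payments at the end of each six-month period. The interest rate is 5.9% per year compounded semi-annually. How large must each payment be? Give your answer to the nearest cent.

$58,465.78

Level ordinary annuity; solve PV = PMT × [(1 − (1+r)^−n)/r] for PMT.
Periodic rate r = 0.059/2 per half-year; n is counted in half-years.
With n = 10: PMT = 500,000 / ([(1 − (1+r)^−n)/r]) = $58,465.78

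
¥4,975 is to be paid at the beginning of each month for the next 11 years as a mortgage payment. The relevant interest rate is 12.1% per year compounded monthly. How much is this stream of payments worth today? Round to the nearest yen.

¥365,809

This is an annuity due: 132 payments of ¥4,975 at the beginning of each month.
Periodic rate r = 0.121/12 per month; n is counted in months.
PV = PMT × [(1 − (1+r)^−n)/r] × (1+r) = 4,975 × [1 − (1+r)^−132] / r × (1+r) = ¥365,809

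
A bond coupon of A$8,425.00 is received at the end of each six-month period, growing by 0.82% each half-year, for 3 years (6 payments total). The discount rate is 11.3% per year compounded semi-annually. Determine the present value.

Periodic rate r = 0.113/2 per half-year; n is counted in half-years.
Growing ordinary annuity: PV = PMT₁ × [1 − ((1+g)/(1+r))^n] / (r − g) = 8,425 × [1 − ((1+0.0082)/(1+r))^6] / (r − 0.0082) = A$42,700.27.

A$42,700.27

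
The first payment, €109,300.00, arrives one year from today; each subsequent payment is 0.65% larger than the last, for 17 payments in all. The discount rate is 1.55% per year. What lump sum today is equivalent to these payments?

Periodic rate r = 0.0155 per year.
Growing ordinary annuity: PV = PMT₁ × [1 − ((1+g)/(1+r))^n] / (r − g) = 109,300 × [1 − ((1+0.0065)/(1+r))^17] / (r − 0.0065) = €1,705,583.13.

€1,705,583.13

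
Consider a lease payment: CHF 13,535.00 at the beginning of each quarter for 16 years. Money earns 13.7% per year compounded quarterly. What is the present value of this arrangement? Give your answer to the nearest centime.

This is an annuity due: 64 payments of CHF 13,535.00 at the beginning of each quarter.
Periodic rate r = 0.137/4 per quarter; n is counted in quarters.
PV = PMT × [(1 − (1+r)^−n)/r] × (1+r) = 13,535 × [1 − (1+r)^−64] / r × (1+r) = CHF 361,359.92

CHF 361,359.92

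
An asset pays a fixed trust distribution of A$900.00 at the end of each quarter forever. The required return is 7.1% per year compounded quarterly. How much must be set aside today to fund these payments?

Periodic rate r = 0.071/4 per quarter.
Level perpetuity: PV = PMT / r = 900 / (0.071/4) = A$50,704.23.

A$50,704.23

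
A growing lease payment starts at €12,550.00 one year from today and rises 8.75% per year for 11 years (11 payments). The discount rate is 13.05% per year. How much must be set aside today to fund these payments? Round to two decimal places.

Periodic rate r = 0.1305 per year.
Growing ordinary annuity: PV = PMT₁ × [1 − ((1+g)/(1+r))^n] / (r − g) = 12,550 × [1 − ((1+0.0875)/(1+r))^11] / (r − 0.0875) = €101,349.07.

€101,349.07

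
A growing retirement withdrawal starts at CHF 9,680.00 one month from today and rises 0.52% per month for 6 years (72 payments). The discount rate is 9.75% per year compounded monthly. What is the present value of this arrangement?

Periodic rate r = 0.0975/12 per month; n is counted in months.
Growing ordinary annuity: PV = PMT₁ × [1 − ((1+g)/(1+r))^n] / (r − g) = 9,680 × [1 − ((1+0.0052)/(1+r))^72] / (r − 0.0052) = CHF 624,722.87.

CHF 624,722.87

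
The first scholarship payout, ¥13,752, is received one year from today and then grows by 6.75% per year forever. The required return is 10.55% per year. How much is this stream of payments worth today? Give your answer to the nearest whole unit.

¥361,895

Periodic rate r = 0.1055 per year.
Growing perpetuity (Gordon): PV = PMT₁ / (r − g) = 13,752 / (r − 0.0675) = ¥361,895.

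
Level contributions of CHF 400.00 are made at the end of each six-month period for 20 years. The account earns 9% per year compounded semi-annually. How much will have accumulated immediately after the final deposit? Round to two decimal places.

This is an ordinary annuity: 40 deposits of CHF 400.00 at the end of each six-month period.
Periodic rate r = 0.09/2 per half-year; n is counted in half-years.
FV = PMT × [((1+r)^n − 1)/r] = 400 × [(1+r)^40 − 1] / r = CHF 42,812.13

CHF 42,812.13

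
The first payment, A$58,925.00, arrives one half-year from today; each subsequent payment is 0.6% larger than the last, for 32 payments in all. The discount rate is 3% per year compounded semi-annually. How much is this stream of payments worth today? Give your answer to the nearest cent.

A$1,623,663.60

Periodic rate r = 0.03/2 per half-year; n is counted in half-years.
Growing ordinary annuity: PV = PMT₁ × [1 − ((1+g)/(1+r))^n] / (r − g) = 58,925 × [1 − ((1+0.006)/(1+r))^32] / (r − 0.006) = A$1,623,663.60.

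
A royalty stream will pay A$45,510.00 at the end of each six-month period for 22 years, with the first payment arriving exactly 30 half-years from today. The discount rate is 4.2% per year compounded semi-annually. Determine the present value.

A$710,809.46

Ordinary annuity of 44 payments, first payment at period 30.
Periodic rate r = 0.042/2 per half-year; n is counted in half-years.
The ordinary-annuity PV formula values the stream one period before the first payment (period 29); discount that back 29 periods:
PV₀ = 45,510 × [1 − (1+r)^−44] / r × (1+r)^−29 = A$710,809.46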